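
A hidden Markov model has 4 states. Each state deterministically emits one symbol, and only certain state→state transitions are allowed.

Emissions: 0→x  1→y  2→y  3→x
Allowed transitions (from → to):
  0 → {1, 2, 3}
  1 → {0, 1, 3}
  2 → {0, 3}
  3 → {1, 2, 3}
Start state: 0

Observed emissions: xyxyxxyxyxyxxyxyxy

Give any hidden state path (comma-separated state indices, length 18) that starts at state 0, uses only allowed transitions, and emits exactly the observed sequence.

0,1,3,2,0,3,1,3,1,3,2,3,3,2,3,1,0,1

  pos 0: x in {0,3}, choose 0; start
  pos 1: y in {1,2}, choose 1; 0->1 ok
  pos 2: x in {0,3}, choose 3; 1->3 ok
  pos 3: y in {1,2}, choose 2; 3->2 ok
  pos 4: x in {0,3}, choose 0; 2->0 ok
  pos 5: x in {0,3}, choose 3; 0->3 ok
  pos 6: y in {1,2}, choose 1; 3->1 ok
  pos 7: x in {0,3}, choose 3; 1->3 ok
  pos 8: y in {1,2}, choose 1; 3->1 ok
  pos 9: x in {0,3}, choose 3; 1->3 ok
  pos 10: y in {1,2}, choose 2; 3->2 ok
  pos 11: x in {0,3}, choose 3; 2->3 ok
  pos 12: x in {0,3}, choose 3; 3->3 ok
  pos 13: y in {1,2}, choose 2; 3->2 ok
  pos 14: x in {0,3}, choose 3; 2->3 ok
  pos 15: y in {1,2}, choose 1; 3->1 ok
  pos 16: x in {0,3}, choose 0; 1->0 ok
  pos 17: y in {1,2}, choose 1; 0->1 ok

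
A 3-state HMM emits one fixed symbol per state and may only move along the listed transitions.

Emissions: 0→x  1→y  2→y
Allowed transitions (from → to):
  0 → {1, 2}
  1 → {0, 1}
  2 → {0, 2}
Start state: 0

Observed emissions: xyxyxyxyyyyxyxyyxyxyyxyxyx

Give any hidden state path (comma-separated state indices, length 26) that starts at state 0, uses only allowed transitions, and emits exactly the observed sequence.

  pos 0: x in {0}, choose 0; start
  pos 1: y in {1,2}, choose 1; 0->1 ok
  pos 2: x in {0}, choose 0; 1->0 ok
  pos 3: y in {1,2}, choose 2; 0->2 ok
  pos 4: x in {0}, choose 0; 2->0 ok
  pos 5: y in {1,2}, choose 2; 0->2 ok
  pos 6: x in {0}, choose 0; 2->0 ok
  pos 7: y in {1,2}, choose 2; 0->2 ok
  pos 8: y in {1,2}, choose 2; 2->2 ok
  pos 9: y in {1,2}, choose 2; 2->2 ok
  pos 10: y in {1,2}, choose 2; 2->2 ok
  pos 11: x in {0}, choose 0; 2->0 ok
  pos 12: y in {1,2}, choose 1; 0->1 ok
  pos 13: x in {0}, choose 0; 1->0 ok
  pos 14: y in {1,2}, choose 1; 0->1 ok
  pos 15: y in {1,2}, choose 1; 1->1 ok
  pos 16: x in {0}, choose 0; 1->0 ok
  pos 17: y in {1,2}, choose 1; 0->1 ok
  pos 18: x in {0}, choose 0; 1->0 ok
  pos 19: y in {1,2}, choose 2; 0->2 ok
  pos 20: y in {1,2}, choose 2; 2->2 ok
  pos 21: x in {0}, choose 0; 2->0 ok
  pos 22: y in {1,2}, choose 1; 0->1 ok
  pos 23: x in {0}, choose 0; 1->0 ok
  pos 24: y in {1,2}, choose 2; 0->2 ok
  pos 25: x in {0}, choose 0; 2->0 ok

0,1,0,2,0,2,0,2,2,2,2,0,1,0,1,1,0,1,0,2,2,0,1,0,2,0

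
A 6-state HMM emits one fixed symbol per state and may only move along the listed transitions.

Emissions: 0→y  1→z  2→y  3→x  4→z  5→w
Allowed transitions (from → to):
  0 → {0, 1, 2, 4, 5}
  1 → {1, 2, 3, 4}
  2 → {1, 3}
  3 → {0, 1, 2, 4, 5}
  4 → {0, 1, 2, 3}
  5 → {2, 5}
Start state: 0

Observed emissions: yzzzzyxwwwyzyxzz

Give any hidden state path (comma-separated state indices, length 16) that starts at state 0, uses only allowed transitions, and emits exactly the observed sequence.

0,4,1,1,4,2,3,5,5,5,2,1,2,3,1,1

  pos 0: y in {0,2}, choose 0; start
  pos 1: z in {1,4}, choose 4; 0->4 ok
  pos 2: z in {1,4}, choose 1; 4->1 ok
  pos 3: z in {1,4}, choose 1; 1->1 ok
  pos 4: z in {1,4}, choose 4; 1->4 ok
  pos 5: y in {0,2}, choose 2; 4->2 ok
  pos 6: x in {3}, choose 3; 2->3 ok
  pos 7: w in {5}, choose 5; 3->5 ok
  pos 8: w in {5}, choose 5; 5->5 ok
  pos 9: w in {5}, choose 5; 5->5 ok
  pos 10: y in {0,2}, choose 2; 5->2 ok
  pos 11: z in {1,4}, choose 1; 2->1 ok
  pos 12: y in {0,2}, choose 2; 1->2 ok
  pos 13: x in {3}, choose 3; 2->3 ok
  pos 14: z in {1,4}, choose 1; 3->1 ok
  pos 15: z in {1,4}, choose 1; 1->1 ok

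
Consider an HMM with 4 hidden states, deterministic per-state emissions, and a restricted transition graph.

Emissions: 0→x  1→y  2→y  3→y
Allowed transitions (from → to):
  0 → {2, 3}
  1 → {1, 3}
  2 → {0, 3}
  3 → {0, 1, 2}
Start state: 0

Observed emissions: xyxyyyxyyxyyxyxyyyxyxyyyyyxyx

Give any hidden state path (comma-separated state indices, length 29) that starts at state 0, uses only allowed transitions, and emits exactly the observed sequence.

0,2,0,3,2,3,0,3,2,0,2,3,0,2,0,3,1,3,0,3,0,2,3,1,3,2,0,2,0

  0: obs=x cand={0} pick 0 [start]
  1: obs=y cand={1,2,3} pick 2 [0->2 ok]
  2: obs=x cand={0} pick 0 [2->0 ok]
  3: obs=y cand={1,2,3} pick 3 [0->3 ok]
  4: obs=y cand={1,2,3} pick 2 [3->2 ok]
  5: obs=y cand={1,2,3} pick 3 [2->3 ok]
  6: obs=x cand={0} pick 0 [3->0 ok]
  7: obs=y cand={1,2,3} pick 3 [0->3 ok]
  8: obs=y cand={1,2,3} pick 2 [3->2 ok]
  9: obs=x cand={0} pick 0 [2->0 ok]
  10: obs=y cand={1,2,3} pick 2 [0->2 ok]
  11: obs=y cand={1,2,3} pick 3 [2->3 ok]
  12: obs=x cand={0} pick 0 [3->0 ok]
  13: obs=y cand={1,2,3} pick 2 [0->2 ok]
  14: obs=x cand={0} pick 0 [2->0 ok]
  15: obs=y cand={1,2,3} pick 3 [0->3 ok]
  16: obs=y cand={1,2,3} pick 1 [3->1 ok]
  17: obs=y cand={1,2,3} pick 3 [1->3 ok]
  18: obs=x cand={0} pick 0 [3->0 ok]
  19: obs=y cand={1,2,3} pick 3 [0->3 ok]
  20: obs=x cand={0} pick 0 [3->0 ok]
  21: obs=y cand={1,2,3} pick 2 [0->2 ok]
  22: obs=y cand={1,2,3} pick 3 [2->3 ok]
  23: obs=y cand={1,2,3} pick 1 [3->1 ok]
  24: obs=y cand={1,2,3} pick 3 [1->3 ok]
  25: obs=y cand={1,2,3} pick 2 [3->2 ok]
  26: obs=x cand={0} pick 0 [2->0 ok]
  27: obs=y cand={1,2,3} pick 2 [0->2 ok]
  28: obs=x cand={0} pick 0 [2->0 ok]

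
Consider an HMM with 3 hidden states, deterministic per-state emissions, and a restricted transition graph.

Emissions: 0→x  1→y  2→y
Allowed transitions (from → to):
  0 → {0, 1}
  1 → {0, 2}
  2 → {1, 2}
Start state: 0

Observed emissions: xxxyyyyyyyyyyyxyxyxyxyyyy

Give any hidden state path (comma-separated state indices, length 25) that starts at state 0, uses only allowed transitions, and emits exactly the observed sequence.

  pos 0: x in {0}, choose 0; start
  pos 1: x in {0}, choose 0; 0->0 ok
  pos 2: x in {0}, choose 0; 0->0 ok
  pos 3: y in {1,2}, choose 1; 0->1 ok
  pos 4: y in {1,2}, choose 2; 1->2 ok
  pos 5: y in {1,2}, choose 1; 2->1 ok
  pos 6: y in {1,2}, choose 2; 1->2 ok
  pos 7: y in {1,2}, choose 2; 2->2 ok
  pos 8: y in {1,2}, choose 2; 2->2 ok
  pos 9: y in {1,2}, choose 2; 2->2 ok
  pos 10: y in {1,2}, choose 2; 2->2 ok
  pos 11: y in {1,2}, choose 2; 2->2 ok
  pos 12: y in {1,2}, choose 2; 2->2 ok
  pos 13: y in {1,2}, choose 1; 2->1 ok
  pos 14: x in {0}, choose 0; 1->0 ok
  pos 15: y in {1,2}, choose 1; 0->1 ok
  pos 16: x in {0}, choose 0; 1->0 ok
  pos 17: y in {1,2}, choose 1; 0->1 ok
  pos 18: x in {0}, choose 0; 1->0 ok
  pos 19: y in {1,2}, choose 1; 0->1 ok
  pos 20: x in {0}, choose 0; 1->0 ok
  pos 21: y in {1,2}, choose 1; 0->1 ok
  pos 22: y in {1,2}, choose 2; 1->2 ok
  pos 23: y in {1,2}, choose 1; 2->1 ok
  pos 24: y in {1,2}, choose 2; 1->2 ok

0,0,0,1,2,1,2,2,2,2,2,2,2,1,0,1,0,1,0,1,0,1,2,1,2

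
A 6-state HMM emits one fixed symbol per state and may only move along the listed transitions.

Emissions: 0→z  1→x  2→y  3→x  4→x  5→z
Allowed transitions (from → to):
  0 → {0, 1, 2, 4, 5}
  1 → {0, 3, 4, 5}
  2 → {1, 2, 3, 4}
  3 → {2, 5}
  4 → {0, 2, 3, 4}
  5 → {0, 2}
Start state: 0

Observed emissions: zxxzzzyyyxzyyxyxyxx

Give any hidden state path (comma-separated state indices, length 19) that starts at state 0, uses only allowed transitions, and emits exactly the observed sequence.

  [0] z  {0,5}  => 0  start
  [1] x  {1,3,4}  => 1  0->1 ok
  [2] x  {1,3,4}  => 3  1->3 ok
  [3] z  {0,5}  => 5  3->5 ok
  [4] z  {0,5}  => 0  5->0 ok
  [5] z  {0,5}  => 5  0->5 ok
  [6] y  {2}  => 2  5->2 ok
  [7] y  {2}  => 2  2->2 ok
  [8] y  {2}  => 2  2->2 ok
  [9] x  {1,3,4}  => 3  2->3 ok
  [10] z  {0,5}  => 5  3->5 ok
  [11] y  {2}  => 2  5->2 ok
  [12] y  {2}  => 2  2->2 ok
  [13] x  {1,3,4}  => 4  2->4 ok
  [14] y  {2}  => 2  4->2 ok
  [15] x  {1,3,4}  => 3  2->3 ok
  [16] y  {2}  => 2  3->2 ok
  [17] x  {1,3,4}  => 1  2->1 ok
  [18] x  {1,3,4}  => 4  1->4 ok

0,1,3,5,0,5,2,2,2,3,5,2,2,4,2,3,2,1,4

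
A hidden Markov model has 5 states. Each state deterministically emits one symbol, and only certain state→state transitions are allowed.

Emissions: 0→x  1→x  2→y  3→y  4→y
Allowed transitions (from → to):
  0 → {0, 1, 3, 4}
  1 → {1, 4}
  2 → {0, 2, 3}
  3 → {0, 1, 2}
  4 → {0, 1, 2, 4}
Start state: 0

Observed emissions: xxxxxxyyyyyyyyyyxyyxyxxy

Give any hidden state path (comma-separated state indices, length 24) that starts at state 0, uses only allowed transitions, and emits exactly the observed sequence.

  [0] x  {0,1}  => 0  start
  [1] x  {0,1}  => 1  0->1 ok
  [2] x  {0,1}  => 1  1->1 ok
  [3] x  {0,1}  => 1  1->1 ok
  [4] x  {0,1}  => 1  1->1 ok
  [5] x  {0,1}  => 1  1->1 ok
  [6] y  {2,3,4}  => 4  1->4 ok
  [7] y  {2,3,4}  => 2  4->2 ok
  [8] y  {2,3,4}  => 3  2->3 ok
  [9] y  {2,3,4}  => 2  3->2 ok
  [10] y  {2,3,4}  => 3  2->3 ok
  [11] y  {2,3,4}  => 2  3->2 ok
  [12] y  {2,3,4}  => 2  2->2 ok
  [13] y  {2,3,4}  => 2  2->2 ok
  [14] y  {2,3,4}  => 2  2->2 ok
  [15] y  {2,3,4}  => 2  2->2 ok
  [16] x  {0,1}  => 0  2->0 ok
  [17] y  {2,3,4}  => 3  0->3 ok
  [18] y  {2,3,4}  => 2  3->2 ok
  [19] x  {0,1}  => 0  2->0 ok
  [20] y  {2,3,4}  => 4  0->4 ok
  [21] x  {0,1}  => 1  4->1 ok
  [22] x  {0,1}  => 1  1->1 ok
  [23] y  {2,3,4}  => 4  1->4 ok

0,1,1,1,1,1,4,2,3,2,3,2,2,2,2,2,0,3,2,0,4,1,1,4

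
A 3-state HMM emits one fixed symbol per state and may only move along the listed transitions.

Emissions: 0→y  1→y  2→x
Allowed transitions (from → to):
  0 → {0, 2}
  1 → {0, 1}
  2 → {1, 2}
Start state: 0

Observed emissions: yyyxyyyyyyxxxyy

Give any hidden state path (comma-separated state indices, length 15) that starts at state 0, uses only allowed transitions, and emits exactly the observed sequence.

  pos 0: y in {0,1}, choose 0; start
  pos 1: y in {0,1}, choose 0; 0->0 ok
  pos 2: y in {0,1}, choose 0; 0->0 ok
  pos 3: x in {2}, choose 2; 0->2 ok
  pos 4: y in {0,1}, choose 1; 2->1 ok
  pos 5: y in {0,1}, choose 1; 1->1 ok
  pos 6: y in {0,1}, choose 1; 1->1 ok
  pos 7: y in {0,1}, choose 1; 1->1 ok
  pos 8: y in {0,1}, choose 1; 1->1 ok
  pos 9: y in {0,1}, choose 0; 1->0 ok
  pos 10: x in {2}, choose 2; 0->2 ok
  pos 11: x in {2}, choose 2; 2->2 ok
  pos 12: x in {2}, choose 2; 2->2 ok
  pos 13: y in {0,1}, choose 1; 2->1 ok
  pos 14: y in {0,1}, choose 0; 1->0 ok

0,0,0,2,1,1,1,1,1,0,2,2,2,1,0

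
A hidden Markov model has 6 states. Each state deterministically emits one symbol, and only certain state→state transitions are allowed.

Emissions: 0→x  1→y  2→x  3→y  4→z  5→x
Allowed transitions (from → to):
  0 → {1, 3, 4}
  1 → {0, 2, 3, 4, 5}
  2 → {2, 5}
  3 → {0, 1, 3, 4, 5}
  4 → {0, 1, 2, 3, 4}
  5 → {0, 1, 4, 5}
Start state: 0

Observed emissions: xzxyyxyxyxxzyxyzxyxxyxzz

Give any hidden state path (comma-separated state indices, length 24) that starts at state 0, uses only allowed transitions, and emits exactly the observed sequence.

  0: obs=x cand={0,2,5} pick 0 [start]
  1: obs=z cand={4} pick 4 [0->4 ok]
  2: obs=x cand={0,2,5} pick 0 [4->0 ok]
  3: obs=y cand={1,3} pick 3 [0->3 ok]
  4: obs=y cand={1,3} pick 3 [3->3 ok]
  5: obs=x cand={0,2,5} pick 5 [3->5 ok]
  6: obs=y cand={1,3} pick 1 [5->1 ok]
  7: obs=x cand={0,2,5} pick 0 [1->0 ok]
  8: obs=y cand={1,3} pick 1 [0->1 ok]
  9: obs=x cand={0,2,5} pick 5 [1->5 ok]
  10: obs=x cand={0,2,5} pick 5 [5->5 ok]
  11: obs=z cand={4} pick 4 [5->4 ok]
  12: obs=y cand={1,3} pick 1 [4->1 ok]
  13: obs=x cand={0,2,5} pick 0 [1->0 ok]
  14: obs=y cand={1,3} pick 1 [0->1 ok]
  15: obs=z cand={4} pick 4 [1->4 ok]
  16: obs=x cand={0,2,5} pick 0 [4->0 ok]
  17: obs=y cand={1,3} pick 3 [0->3 ok]
  18: obs=x cand={0,2,5} pick 5 [3->5 ok]
  19: obs=x cand={0,2,5} pick 0 [5->0 ok]
  20: obs=y cand={1,3} pick 1 [0->1 ok]
  21: obs=x cand={0,2,5} pick 5 [1->5 ok]
  22: obs=z cand={4} pick 4 [5->4 ok]
  23: obs=z cand={4} pick 4 [4->4 ok]

0,4,0,3,3,5,1,0,1,5,5,4,1,0,1,4,0,3,5,0,1,5,4,4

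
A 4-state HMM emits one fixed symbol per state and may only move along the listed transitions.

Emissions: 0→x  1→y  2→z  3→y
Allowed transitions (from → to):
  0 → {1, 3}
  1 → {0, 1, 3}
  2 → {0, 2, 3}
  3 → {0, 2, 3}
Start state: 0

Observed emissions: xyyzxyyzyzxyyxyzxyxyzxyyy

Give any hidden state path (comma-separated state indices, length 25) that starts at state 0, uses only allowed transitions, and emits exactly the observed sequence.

0,3,3,2,0,3,3,2,3,2,0,1,3,0,3,2,0,3,0,3,2,0,1,3,3

  [0] x  {0}  => 0  start
  [1] y  {1,3}  => 3  0->3 ok
  [2] y  {1,3}  => 3  3->3 ok
  [3] z  {2}  => 2  3->2 ok
  [4] x  {0}  => 0  2->0 ok
  [5] y  {1,3}  => 3  0->3 ok
  [6] y  {1,3}  => 3  3->3 ok
  [7] z  {2}  => 2  3->2 ok
  [8] y  {1,3}  => 3  2->3 ok
  [9] z  {2}  => 2  3->2 ok
  [10] x  {0}  => 0  2->0 ok
  [11] y  {1,3}  => 1  0->1 ok
  [12] y  {1,3}  => 3  1->3 ok
  [13] x  {0}  => 0  3->0 ok
  [14] y  {1,3}  => 3  0->3 ok
  [15] z  {2}  => 2  3->2 ok
  [16] x  {0}  => 0  2->0 ok
  [17] y  {1,3}  => 3  0->3 ok
  [18] x  {0}  => 0  3->0 ok
  [19] y  {1,3}  => 3  0->3 ok
  [20] z  {2}  => 2  3->2 ok
  [21] x  {0}  => 0  2->0 ok
  [22] y  {1,3}  => 1  0->1 ok
  [23] y  {1,3}  => 3  1->3 ok
  [24] y  {1,3}  => 3  3->3 ok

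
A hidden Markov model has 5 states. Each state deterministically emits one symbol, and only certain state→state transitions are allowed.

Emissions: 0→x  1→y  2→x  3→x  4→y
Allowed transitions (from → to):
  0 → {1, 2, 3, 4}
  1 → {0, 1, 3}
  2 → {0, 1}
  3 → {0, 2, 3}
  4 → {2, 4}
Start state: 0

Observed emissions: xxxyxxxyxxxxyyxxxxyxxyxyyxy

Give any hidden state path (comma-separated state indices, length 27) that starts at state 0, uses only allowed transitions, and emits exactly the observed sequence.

  pos 0: x in {0,2,3}, choose 0; start
  pos 1: x in {0,2,3}, choose 3; 0->3 ok
  pos 2: x in {0,2,3}, choose 2; 3->2 ok
  pos 3: y in {1,4}, choose 1; 2->1 ok
  pos 4: x in {0,2,3}, choose 3; 1->3 ok
  pos 5: x in {0,2,3}, choose 3; 3->3 ok
  pos 6: x in {0,2,3}, choose 0; 3->0 ok
  pos 7: y in {1,4}, choose 1; 0->1 ok
  pos 8: x in {0,2,3}, choose 3; 1->3 ok
  pos 9: x in {0,2,3}, choose 3; 3->3 ok
  pos 10: x in {0,2,3}, choose 3; 3->3 ok
  pos 11: x in {0,2,3}, choose 2; 3->2 ok
  pos 12: y in {1,4}, choose 1; 2->1 ok
  pos 13: y in {1,4}, choose 1; 1->1 ok
  pos 14: x in {0,2,3}, choose 3; 1->3 ok
  pos 15: x in {0,2,3}, choose 3; 3->3 ok
  pos 16: x in {0,2,3}, choose 2; 3->2 ok
  pos 17: x in {0,2,3}, choose 0; 2->0 ok
  pos 18: y in {1,4}, choose 4; 0->4 ok
  pos 19: x in {0,2,3}, choose 2; 4->2 ok
  pos 20: x in {0,2,3}, choose 0; 2->0 ok
  pos 21: y in {1,4}, choose 4; 0->4 ok
  pos 22: x in {0,2,3}, choose 2; 4->2 ok
  pos 23: y in {1,4}, choose 1; 2->1 ok
  pos 24: y in {1,4}, choose 1; 1->1 ok
  pos 25: x in {0,2,3}, choose 0; 1->0 ok
  pos 26: y in {1,4}, choose 1; 0->1 ok

0,3,2,1,3,3,0,1,3,3,3,2,1,1,3,3,2,0,4,2,0,4,2,1,1,0,1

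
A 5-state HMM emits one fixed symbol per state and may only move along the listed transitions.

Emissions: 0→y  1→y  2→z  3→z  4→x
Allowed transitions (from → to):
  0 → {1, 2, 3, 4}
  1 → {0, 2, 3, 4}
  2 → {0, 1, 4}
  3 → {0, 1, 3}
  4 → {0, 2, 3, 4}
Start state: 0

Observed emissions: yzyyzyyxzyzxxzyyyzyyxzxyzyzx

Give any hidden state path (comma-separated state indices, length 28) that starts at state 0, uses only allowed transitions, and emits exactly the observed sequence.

  t0 'y' -> {0,1}, take 0 (start)
  t1 'z' -> {2,3}, take 2 (0->2 ok)
  t2 'y' -> {0,1}, take 0 (2->0 ok)
  t3 'y' -> {0,1}, take 1 (0->1 ok)
  t4 'z' -> {2,3}, take 3 (1->3 ok)
  t5 'y' -> {0,1}, take 1 (3->1 ok)
  t6 'y' -> {0,1}, take 0 (1->0 ok)
  t7 'x' -> {4}, take 4 (0->4 ok)
  t8 'z' -> {2,3}, take 2 (4->2 ok)
  t9 'y' -> {0,1}, take 0 (2->0 ok)
  t10 'z' -> {2,3}, take 2 (0->2 ok)
  t11 'x' -> {4}, take 4 (2->4 ok)
  t12 'x' -> {4}, take 4 (4->4 ok)
  t13 'z' -> {2,3}, take 2 (4->2 ok)
  t14 'y' -> {0,1}, take 0 (2->0 ok)
  t15 'y' -> {0,1}, take 1 (0->1 ok)
  t16 'y' -> {0,1}, take 0 (1->0 ok)
  t17 'z' -> {2,3}, take 2 (0->2 ok)
  t18 'y' -> {0,1}, take 1 (2->1 ok)
  t19 'y' -> {0,1}, take 0 (1->0 ok)
  t20 'x' -> {4}, take 4 (0->4 ok)
  t21 'z' -> {2,3}, take 2 (4->2 ok)
  t22 'x' -> {4}, take 4 (2->4 ok)
  t23 'y' -> {0,1}, take 0 (4->0 ok)
  t24 'z' -> {2,3}, take 2 (0->2 ok)
  t25 'y' -> {0,1}, take 1 (2->1 ok)
  t26 'z' -> {2,3}, take 2 (1->2 ok)
  t27 'x' -> {4}, take 4 (2->4 ok)

0,2,0,1,3,1,0,4,2,0,2,4,4,2,0,1,0,2,1,0,4,2,4,0,2,1,2,4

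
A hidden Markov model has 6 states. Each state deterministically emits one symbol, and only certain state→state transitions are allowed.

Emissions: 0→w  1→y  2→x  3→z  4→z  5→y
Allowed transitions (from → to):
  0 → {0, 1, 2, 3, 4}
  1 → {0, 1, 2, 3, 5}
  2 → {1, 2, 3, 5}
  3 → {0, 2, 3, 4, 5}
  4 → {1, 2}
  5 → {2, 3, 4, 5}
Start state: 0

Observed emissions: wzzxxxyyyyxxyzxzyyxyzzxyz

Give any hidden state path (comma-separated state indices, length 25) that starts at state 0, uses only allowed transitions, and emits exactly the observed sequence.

0,3,3,2,2,2,5,5,5,5,2,2,5,4,2,3,5,5,2,5,3,3,2,5,4

  t0 'w' -> {0}, take 0 (start)
  t1 'z' -> {3,4}, take 3 (0->3 ok)
  t2 'z' -> {3,4}, take 3 (3->3 ok)
  t3 'x' -> {2}, take 2 (3->2 ok)
  t4 'x' -> {2}, take 2 (2->2 ok)
  t5 'x' -> {2}, take 2 (2->2 ok)
  t6 'y' -> {1,5}, take 5 (2->5 ok)
  t7 'y' -> {1,5}, take 5 (5->5 ok)
  t8 'y' -> {1,5}, take 5 (5->5 ok)
  t9 'y' -> {1,5}, take 5 (5->5 ok)
  t10 'x' -> {2}, take 2 (5->2 ok)
  t11 'x' -> {2}, take 2 (2->2 ok)
  t12 'y' -> {1,5}, take 5 (2->5 ok)
  t13 'z' -> {3,4}, take 4 (5->4 ok)
  t14 'x' -> {2}, take 2 (4->2 ok)
  t15 'z' -> {3,4}, take 3 (2->3 ok)
  t16 'y' -> {1,5}, take 5 (3->5 ok)
  t17 'y' -> {1,5}, take 5 (5->5 ok)
  t18 'x' -> {2}, take 2 (5->2 ok)
  t19 'y' -> {1,5}, take 5 (2->5 ok)
  t20 'z' -> {3,4}, take 3 (5->3 ok)
  t21 'z' -> {3,4}, take 3 (3->3 ok)
  t22 'x' -> {2}, take 2 (3->2 ok)
  t23 'y' -> {1,5}, take 5 (2->5 ok)
  t24 'z' -> {3,4}, take 4 (5->4 ok)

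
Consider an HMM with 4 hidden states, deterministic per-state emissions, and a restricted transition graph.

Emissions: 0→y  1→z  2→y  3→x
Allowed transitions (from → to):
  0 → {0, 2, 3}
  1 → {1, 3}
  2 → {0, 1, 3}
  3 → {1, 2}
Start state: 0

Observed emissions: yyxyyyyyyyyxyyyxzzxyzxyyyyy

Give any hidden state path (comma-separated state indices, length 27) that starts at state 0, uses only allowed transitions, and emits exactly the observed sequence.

  t0 'y' -> {0,2}, take 0 (start)
  t1 'y' -> {0,2}, take 0 (0->0 ok)
  t2 'x' -> {3}, take 3 (0->3 ok)
  t3 'y' -> {0,2}, take 2 (3->2 ok)
  t4 'y' -> {0,2}, take 0 (2->0 ok)
  t5 'y' -> {0,2}, take 0 (0->0 ok)
  t6 'y' -> {0,2}, take 0 (0->0 ok)
  t7 'y' -> {0,2}, take 0 (0->0 ok)
  t8 'y' -> {0,2}, take 0 (0->0 ok)
  t9 'y' -> {0,2}, take 0 (0->0 ok)
  t10 'y' -> {0,2}, take 2 (0->2 ok)
  t11 'x' -> {3}, take 3 (2->3 ok)
  t12 'y' -> {0,2}, take 2 (3->2 ok)
  t13 'y' -> {0,2}, take 0 (2->0 ok)
  t14 'y' -> {0,2}, take 0 (0->0 ok)
  t15 'x' -> {3}, take 3 (0->3 ok)
  t16 'z' -> {1}, take 1 (3->1 ok)
  t17 'z' -> {1}, take 1 (1->1 ok)
  t18 'x' -> {3}, take 3 (1->3 ok)
  t19 'y' -> {0,2}, take 2 (3->2 ok)
  t20 'z' -> {1}, take 1 (2->1 ok)
  t21 'x' -> {3}, take 3 (1->3 ok)
  t22 'y' -> {0,2}, take 2 (3->2 ok)
  t23 'y' -> {0,2}, take 0 (2->0 ok)
  t24 'y' -> {0,2}, take 2 (0->2 ok)
  t25 'y' -> {0,2}, take 0 (2->0 ok)
  t26 'y' -> {0,2}, take 0 (0->0 ok)

0,0,3,2,0,0,0,0,0,0,2,3,2,0,0,3,1,1,3,2,1,3,2,0,2,0,0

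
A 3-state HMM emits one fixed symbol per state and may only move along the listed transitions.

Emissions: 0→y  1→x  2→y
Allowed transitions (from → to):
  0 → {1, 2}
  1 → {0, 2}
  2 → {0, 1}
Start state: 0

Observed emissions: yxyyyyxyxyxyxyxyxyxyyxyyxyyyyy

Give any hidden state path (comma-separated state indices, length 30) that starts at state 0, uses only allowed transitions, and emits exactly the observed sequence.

0,1,0,2,0,2,1,0,1,0,1,2,1,0,1,2,1,0,1,2,0,1,0,2,1,0,2,0,2,0

  [0] y  {0,2}  => 0  start
  [1] x  {1}  => 1  0->1 ok
  [2] y  {0,2}  => 0  1->0 ok
  [3] y  {0,2}  => 2  0->2 ok
  [4] y  {0,2}  => 0  2->0 ok
  [5] y  {0,2}  => 2  0->2 ok
  [6] x  {1}  => 1  2->1 ok
  [7] y  {0,2}  => 0  1->0 ok
  [8] x  {1}  => 1  0->1 ok
  [9] y  {0,2}  => 0  1->0 ok
  [10] x  {1}  => 1  0->1 ok
  [11] y  {0,2}  => 2  1->2 ok
  [12] x  {1}  => 1  2->1 ok
  [13] y  {0,2}  => 0  1->0 ok
  [14] x  {1}  => 1  0->1 ok
  [15] y  {0,2}  => 2  1->2 ok
  [16] x  {1}  => 1  2->1 ok
  [17] y  {0,2}  => 0  1->0 ok
  [18] x  {1}  => 1  0->1 ok
  [19] y  {0,2}  => 2  1->2 ok
  [20] y  {0,2}  => 0  2->0 ok
  [21] x  {1}  => 1  0->1 ok
  [22] y  {0,2}  => 0  1->0 ok
  [23] y  {0,2}  => 2  0->2 ok
  [24] x  {1}  => 1  2->1 ok
  [25] y  {0,2}  => 0  1->0 ok
  [26] y  {0,2}  => 2  0->2 ok
  [27] y  {0,2}  => 0  2->0 ok
  [28] y  {0,2}  => 2  0->2 ok
  [29] y  {0,2}  => 0  2->0 ok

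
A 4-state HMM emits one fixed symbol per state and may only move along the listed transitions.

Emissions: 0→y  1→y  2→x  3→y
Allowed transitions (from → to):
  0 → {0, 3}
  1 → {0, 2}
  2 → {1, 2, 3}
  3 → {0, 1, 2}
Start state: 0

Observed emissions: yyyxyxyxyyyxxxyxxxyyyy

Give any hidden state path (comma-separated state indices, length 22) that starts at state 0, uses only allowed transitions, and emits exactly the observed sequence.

  0: obs=y cand={0,1,3} pick 0 [start]
  1: obs=y cand={0,1,3} pick 0 [0->0 ok]
  2: obs=y cand={0,1,3} pick 3 [0->3 ok]
  3: obs=x cand={2} pick 2 [3->2 ok]
  4: obs=y cand={0,1,3} pick 3 [2->3 ok]
  5: obs=x cand={2} pick 2 [3->2 ok]
  6: obs=y cand={0,1,3} pick 3 [2->3 ok]
  7: obs=x cand={2} pick 2 [3->2 ok]
  8: obs=y cand={0,1,3} pick 1 [2->1 ok]
  9: obs=y cand={0,1,3} pick 0 [1->0 ok]
  10: obs=y cand={0,1,3} pick 3 [0->3 ok]
  11: obs=x cand={2} pick 2 [3->2 ok]
  12: obs=x cand={2} pick 2 [2->2 ok]
  13: obs=x cand={2} pick 2 [2->2 ok]
  14: obs=y cand={0,1,3} pick 3 [2->3 ok]
  15: obs=x cand={2} pick 2 [3->2 ok]
  16: obs=x cand={2} pick 2 [2->2 ok]
  17: obs=x cand={2} pick 2 [2->2 ok]
  18: obs=y cand={0,1,3} pick 3 [2->3 ok]
  19: obs=y cand={0,1,3} pick 1 [3->1 ok]
  20: obs=y cand={0,1,3} pick 0 [1->0 ok]
  21: obs=y cand={0,1,3} pick 0 [0->0 ok]

0,0,3,2,3,2,3,2,1,0,3,2,2,2,3,2,2,2,3,1,0,0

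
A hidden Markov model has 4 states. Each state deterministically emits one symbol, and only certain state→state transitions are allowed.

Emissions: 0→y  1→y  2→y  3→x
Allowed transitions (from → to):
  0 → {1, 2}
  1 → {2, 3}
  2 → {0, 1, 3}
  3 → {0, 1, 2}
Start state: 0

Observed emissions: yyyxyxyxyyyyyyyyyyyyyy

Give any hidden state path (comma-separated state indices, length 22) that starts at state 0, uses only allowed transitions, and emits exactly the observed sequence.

0,2,1,3,2,3,2,3,2,0,2,1,2,1,2,0,1,2,1,2,0,2

  [0] y  {0,1,2}  => 0  start
  [1] y  {0,1,2}  => 2  0->2 ok
  [2] y  {0,1,2}  => 1  2->1 ok
  [3] x  {3}  => 3  1->3 ok
  [4] y  {0,1,2}  => 2  3->2 ok
  [5] x  {3}  => 3  2->3 ok
  [6] y  {0,1,2}  => 2  3->2 ok
  [7] x  {3}  => 3  2->3 ok
  [8] y  {0,1,2}  => 2  3->2 ok
  [9] y  {0,1,2}  => 0  2->0 ok
  [10] y  {0,1,2}  => 2  0->2 ok
  [11] y  {0,1,2}  => 1  2->1 ok
  [12] y  {0,1,2}  => 2  1->2 ok
  [13] y  {0,1,2}  => 1  2->1 ok
  [14] y  {0,1,2}  => 2  1->2 ok
  [15] y  {0,1,2}  => 0  2->0 ok
  [16] y  {0,1,2}  => 1  0->1 ok
  [17] y  {0,1,2}  => 2  1->2 ok
  [18] y  {0,1,2}  => 1  2->1 ok
  [19] y  {0,1,2}  => 2  1->2 ok
  [20] y  {0,1,2}  => 0  2->0 ok
  [21] y  {0,1,2}  => 2  0->2 ok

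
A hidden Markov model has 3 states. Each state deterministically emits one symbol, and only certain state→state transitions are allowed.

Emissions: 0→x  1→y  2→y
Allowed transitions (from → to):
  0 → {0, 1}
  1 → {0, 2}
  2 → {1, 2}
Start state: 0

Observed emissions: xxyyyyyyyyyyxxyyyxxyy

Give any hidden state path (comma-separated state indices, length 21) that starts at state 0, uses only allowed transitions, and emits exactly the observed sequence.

0,0,1,2,1,2,1,2,2,2,2,1,0,0,1,2,1,0,0,1,2

  pos 0: x in {0}, choose 0; start
  pos 1: x in {0}, choose 0; 0->0 ok
  pos 2: y in {1,2}, choose 1; 0->1 ok
  pos 3: y in {1,2}, choose 2; 1->2 ok
  pos 4: y in {1,2}, choose 1; 2->1 ok
  pos 5: y in {1,2}, choose 2; 1->2 ok
  pos 6: y in {1,2}, choose 1; 2->1 ok
  pos 7: y in {1,2}, choose 2; 1->2 ok
  pos 8: y in {1,2}, choose 2; 2->2 ok
  pos 9: y in {1,2}, choose 2; 2->2 ok
  pos 10: y in {1,2}, choose 2; 2->2 ok
  pos 11: y in {1,2}, choose 1; 2->1 ok
  pos 12: x in {0}, choose 0; 1->0 ok
  pos 13: x in {0}, choose 0; 0->0 ok
  pos 14: y in {1,2}, choose 1; 0->1 ok
  pos 15: y in {1,2}, choose 2; 1->2 ok
  pos 16: y in {1,2}, choose 1; 2->1 ok
  pos 17: x in {0}, choose 0; 1->0 ok
  pos 18: x in {0}, choose 0; 0->0 ok
  pos 19: y in {1,2}, choose 1; 0->1 ok
  pos 20: y in {1,2}, choose 2; 1->2 ok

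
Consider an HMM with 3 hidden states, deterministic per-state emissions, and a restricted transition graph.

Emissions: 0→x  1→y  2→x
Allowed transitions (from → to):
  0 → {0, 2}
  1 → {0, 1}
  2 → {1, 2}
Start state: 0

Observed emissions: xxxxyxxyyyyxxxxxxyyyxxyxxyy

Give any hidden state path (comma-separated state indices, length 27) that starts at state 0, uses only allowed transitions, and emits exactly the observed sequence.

  0: obs=x cand={0,2} pick 0 [start]
  1: obs=x cand={0,2} pick 0 [0->0 ok]
  2: obs=x cand={0,2} pick 0 [0->0 ok]
  3: obs=x cand={0,2} pick 2 [0->2 ok]
  4: obs=y cand={1} pick 1 [2->1 ok]
  5: obs=x cand={0,2} pick 0 [1->0 ok]
  6: obs=x cand={0,2} pick 2 [0->2 ok]
  7: obs=y cand={1} pick 1 [2->1 ok]
  8: obs=y cand={1} pick 1 [1->1 ok]
  9: obs=y cand={1} pick 1 [1->1 ok]
  10: obs=y cand={1} pick 1 [1->1 ok]
  11: obs=x cand={0,2} pick 0 [1->0 ok]
  12: obs=x cand={0,2} pick 0 [0->0 ok]
  13: obs=x cand={0,2} pick 0 [0->0 ok]
  14: obs=x cand={0,2} pick 2 [0->2 ok]
  15: obs=x cand={0,2} pick 2 [2->2 ok]
  16: obs=x cand={0,2} pick 2 [2->2 ok]
  17: obs=y cand={1} pick 1 [2->1 ok]
  18: obs=y cand={1} pick 1 [1->1 ok]
  19: obs=y cand={1} pick 1 [1->1 ok]
  20: obs=x cand={0,2} pick 0 [1->0 ok]
  21: obs=x cand={0,2} pick 2 [0->2 ok]
  22: obs=y cand={1} pick 1 [2->1 ok]
  23: obs=x cand={0,2} pick 0 [1->0 ok]
  24: obs=x cand={0,2} pick 2 [0->2 ok]
  25: obs=y cand={1} pick 1 [2->1 ok]
  26: obs=y cand={1} pick 1 [1->1 ok]

0,0,0,2,1,0,2,1,1,1,1,0,0,0,2,2,2,1,1,1,0,2,1,0,2,1,1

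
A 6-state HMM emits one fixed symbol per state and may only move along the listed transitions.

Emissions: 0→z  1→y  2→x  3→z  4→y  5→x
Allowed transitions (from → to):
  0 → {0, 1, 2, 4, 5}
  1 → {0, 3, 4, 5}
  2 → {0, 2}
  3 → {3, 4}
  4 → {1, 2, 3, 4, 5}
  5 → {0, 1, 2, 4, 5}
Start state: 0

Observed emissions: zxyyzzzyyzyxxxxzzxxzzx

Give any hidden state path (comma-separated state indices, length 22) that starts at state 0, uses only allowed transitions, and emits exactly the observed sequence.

0,5,1,4,3,3,3,4,1,0,1,5,2,2,2,0,0,2,2,0,0,2

  [0] z  {0,3}  => 0  start
  [1] x  {2,5}  => 5  0->5 ok
  [2] y  {1,4}  => 1  5->1 ok
  [3] y  {1,4}  => 4  1->4 ok
  [4] z  {0,3}  => 3  4->3 ok
  [5] z  {0,3}  => 3  3->3 ok
  [6] z  {0,3}  => 3  3->3 ok
  [7] y  {1,4}  => 4  3->4 ok
  [8] y  {1,4}  => 1  4->1 ok
  [9] z  {0,3}  => 0  1->0 ok
  [10] y  {1,4}  => 1  0->1 ok
  [11] x  {2,5}  => 5  1->5 ok
  [12] x  {2,5}  => 2  5->2 ok
  [13] x  {2,5}  => 2  2->2 ok
  [14] x  {2,5}  => 2  2->2 ok
  [15] z  {0,3}  => 0  2->0 ok
  [16] z  {0,3}  => 0  0->0 ok
  [17] x  {2,5}  => 2  0->2 ok
  [18] x  {2,5}  => 2  2->2 ok
  [19] z  {0,3}  => 0  2->0 ok
  [20] z  {0,3}  => 0  0->0 ok
  [21] x  {2,5}  => 2  0->2 ok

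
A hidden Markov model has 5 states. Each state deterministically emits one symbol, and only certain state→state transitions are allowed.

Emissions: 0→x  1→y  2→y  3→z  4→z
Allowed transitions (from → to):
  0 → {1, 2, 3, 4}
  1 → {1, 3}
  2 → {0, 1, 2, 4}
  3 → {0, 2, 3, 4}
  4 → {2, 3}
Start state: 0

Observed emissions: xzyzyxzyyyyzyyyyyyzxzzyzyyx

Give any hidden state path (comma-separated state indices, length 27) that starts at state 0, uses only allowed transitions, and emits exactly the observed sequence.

0,4,2,4,2,0,3,2,2,2,2,4,2,1,1,1,1,1,3,0,3,4,2,4,2,2,0

  [0] x  {0}  => 0  start
  [1] z  {3,4}  => 4  0->4 ok
  [2] y  {1,2}  => 2  4->2 ok
  [3] z  {3,4}  => 4  2->4 ok
  [4] y  {1,2}  => 2  4->2 ok
  [5] x  {0}  => 0  2->0 ok
  [6] z  {3,4}  => 3  0->3 ok
  [7] y  {1,2}  => 2  3->2 ok
  [8] y  {1,2}  => 2  2->2 ok
  [9] y  {1,2}  => 2  2->2 ok
  [10] y  {1,2}  => 2  2->2 ok
  [11] z  {3,4}  => 4  2->4 ok
  [12] y  {1,2}  => 2  4->2 ok
  [13] y  {1,2}  => 1  2->1 ok
  [14] y  {1,2}  => 1  1->1 ok
  [15] y  {1,2}  => 1  1->1 ok
  [16] y  {1,2}  => 1  1->1 ok
  [17] y  {1,2}  => 1  1->1 ok
  [18] z  {3,4}  => 3  1->3 ok
  [19] x  {0}  => 0  3->0 ok
  [20] z  {3,4}  => 3  0->3 ok
  [21] z  {3,4}  => 4  3->4 ok
  [22] y  {1,2}  => 2  4->2 ok
  [23] z  {3,4}  => 4  2->4 ok
  [24] y  {1,2}  => 2  4->2 ok
  [25] y  {1,2}  => 2  2->2 ok
  [26] x  {0}  => 0  2->0 ok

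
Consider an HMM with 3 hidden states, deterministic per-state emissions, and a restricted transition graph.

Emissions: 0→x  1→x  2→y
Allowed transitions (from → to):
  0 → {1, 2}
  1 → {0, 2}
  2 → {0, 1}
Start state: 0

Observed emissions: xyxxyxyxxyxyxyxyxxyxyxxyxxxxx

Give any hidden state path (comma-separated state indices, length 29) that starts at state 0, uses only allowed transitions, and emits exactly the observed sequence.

  0: obs=x cand={0,1} pick 0 [start]
  1: obs=y cand={2} pick 2 [0->2 ok]
  2: obs=x cand={0,1} pick 1 [2->1 ok]
  3: obs=x cand={0,1} pick 0 [1->0 ok]
  4: obs=y cand={2} pick 2 [0->2 ok]
  5: obs=x cand={0,1} pick 0 [2->0 ok]
  6: obs=y cand={2} pick 2 [0->2 ok]
  7: obs=x cand={0,1} pick 0 [2->0 ok]
  8: obs=x cand={0,1} pick 1 [0->1 ok]
  9: obs=y cand={2} pick 2 [1->2 ok]
  10: obs=x cand={0,1} pick 0 [2->0 ok]
  11: obs=y cand={2} pick 2 [0->2 ok]
  12: obs=x cand={0,1} pick 0 [2->0 ok]
  13: obs=y cand={2} pick 2 [0->2 ok]
  14: obs=x cand={0,1} pick 1 [2->1 ok]
  15: obs=y cand={2} pick 2 [1->2 ok]
  16: obs=x cand={0,1} pick 0 [2->0 ok]
  17: obs=x cand={0,1} pick 1 [0->1 ok]
  18: obs=y cand={2} pick 2 [1->2 ok]
  19: obs=x cand={0,1} pick 1 [2->1 ok]
  20: obs=y cand={2} pick 2 [1->2 ok]
  21: obs=x cand={0,1} pick 1 [2->1 ok]
  22: obs=x cand={0,1} pick 0 [1->0 ok]
  23: obs=y cand={2} pick 2 [0->2 ok]
  24: obs=x cand={0,1} pick 1 [2->1 ok]
  25: obs=x cand={0,1} pick 0 [1->0 ok]
  26: obs=x cand={0,1} pick 1 [0->1 ok]
  27: obs=x cand={0,1} pick 0 [1->0 ok]
  28: obs=x cand={0,1} pick 1 [0->1 ok]

0,2,1,0,2,0,2,0,1,2,0,2,0,2,1,2,0,1,2,1,2,1,0,2,1,0,1,0,1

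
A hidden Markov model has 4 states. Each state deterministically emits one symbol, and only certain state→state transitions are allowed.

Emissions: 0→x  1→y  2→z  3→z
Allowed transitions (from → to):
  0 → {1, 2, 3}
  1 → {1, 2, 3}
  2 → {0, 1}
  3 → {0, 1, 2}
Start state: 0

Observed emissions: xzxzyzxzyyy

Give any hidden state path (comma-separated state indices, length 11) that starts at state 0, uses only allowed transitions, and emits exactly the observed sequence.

0,2,0,2,1,2,0,2,1,1,1

  pos 0: x in {0}, choose 0; start
  pos 1: z in {2,3}, choose 2; 0->2 ok
  pos 2: x in {0}, choose 0; 2->0 ok
  pos 3: z in {2,3}, choose 2; 0->2 ok
  pos 4: y in {1}, choose 1; 2->1 ok
  pos 5: z in {2,3}, choose 2; 1->2 ok
  pos 6: x in {0}, choose 0; 2->0 ok
  pos 7: z in {2,3}, choose 2; 0->2 ok
  pos 8: y in {1}, choose 1; 2->1 ok
  pos 9: y in {1}, choose 1; 1->1 ok
  pos 10: y in {1}, choose 1; 1->1 ok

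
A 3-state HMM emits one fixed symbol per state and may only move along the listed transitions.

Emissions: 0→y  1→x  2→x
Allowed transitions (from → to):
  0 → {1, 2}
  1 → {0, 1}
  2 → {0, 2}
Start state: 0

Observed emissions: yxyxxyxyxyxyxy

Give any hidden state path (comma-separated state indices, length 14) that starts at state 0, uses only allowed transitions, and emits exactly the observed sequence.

0,1,0,1,1,0,1,0,1,0,2,0,1,0

  pos 0: y in {0}, choose 0; start
  pos 1: x in {1,2}, choose 1; 0->1 ok
  pos 2: y in {0}, choose 0; 1->0 ok
  pos 3: x in {1,2}, choose 1; 0->1 ok
  pos 4: x in {1,2}, choose 1; 1->1 ok
  pos 5: y in {0}, choose 0; 1->0 ok
  pos 6: x in {1,2}, choose 1; 0->1 ok
  pos 7: y in {0}, choose 0; 1->0 ok
  pos 8: x in {1,2}, choose 1; 0->1 ok
  pos 9: y in {0}, choose 0; 1->0 ok
  pos 10: x in {1,2}, choose 2; 0->2 ok
  pos 11: y in {0}, choose 0; 2->0 ok
  pos 12: x in {1,2}, choose 1; 0->1 ok
  pos 13: y in {0}, choose 0; 1->0 ok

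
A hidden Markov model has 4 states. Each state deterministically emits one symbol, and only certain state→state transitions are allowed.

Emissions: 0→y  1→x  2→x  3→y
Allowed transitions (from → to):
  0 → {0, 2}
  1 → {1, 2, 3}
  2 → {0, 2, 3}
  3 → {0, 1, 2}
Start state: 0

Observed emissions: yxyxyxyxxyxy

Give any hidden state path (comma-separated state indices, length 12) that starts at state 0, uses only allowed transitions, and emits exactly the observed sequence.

  [0] y  {0,3}  => 0  start
  [1] x  {1,2}  => 2  0->2 ok
  [2] y  {0,3}  => 3  2->3 ok
  [3] x  {1,2}  => 2  3->2 ok
  [4] y  {0,3}  => 0  2->0 ok
  [5] x  {1,2}  => 2  0->2 ok
  [6] y  {0,3}  => 3  2->3 ok
  [7] x  {1,2}  => 2  3->2 ok
  [8] x  {1,2}  => 2  2->2 ok
  [9] y  {0,3}  => 3  2->3 ok
  [10] x  {1,2}  => 2  3->2 ok
  [11] y  {0,3}  => 0  2->0 ok

0,2,3,2,0,2,3,2,2,3,2,0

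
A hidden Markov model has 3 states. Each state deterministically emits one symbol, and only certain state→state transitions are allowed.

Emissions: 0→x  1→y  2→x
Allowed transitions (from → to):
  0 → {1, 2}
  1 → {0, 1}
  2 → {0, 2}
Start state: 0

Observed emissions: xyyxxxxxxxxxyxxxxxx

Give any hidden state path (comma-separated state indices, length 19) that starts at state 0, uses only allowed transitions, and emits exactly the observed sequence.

0,1,1,0,2,2,0,2,0,2,2,0,1,0,2,0,2,0,2

  pos 0: x in {0,2}, choose 0; start
  pos 1: y in {1}, choose 1; 0->1 ok
  pos 2: y in {1}, choose 1; 1->1 ok
  pos 3: x in {0,2}, choose 0; 1->0 ok
  pos 4: x in {0,2}, choose 2; 0->2 ok
  pos 5: x in {0,2}, choose 2; 2->2 ok
  pos 6: x in {0,2}, choose 0; 2->0 ok
  pos 7: x in {0,2}, choose 2; 0->2 ok
  pos 8: x in {0,2}, choose 0; 2->0 ok
  pos 9: x in {0,2}, choose 2; 0->2 ok
  pos 10: x in {0,2}, choose 2; 2->2 ok
  pos 11: x in {0,2}, choose 0; 2->0 ok
  pos 12: y in {1}, choose 1; 0->1 ok
  pos 13: x in {0,2}, choose 0; 1->0 ok
  pos 14: x in {0,2}, choose 2; 0->2 ok
  pos 15: x in {0,2}, choose 0; 2->0 ok
  pos 16: x in {0,2}, choose 2; 0->2 ok
  pos 17: x in {0,2}, choose 0; 2->0 ok
  pos 18: x in {0,2}, choose 2; 0->2 ok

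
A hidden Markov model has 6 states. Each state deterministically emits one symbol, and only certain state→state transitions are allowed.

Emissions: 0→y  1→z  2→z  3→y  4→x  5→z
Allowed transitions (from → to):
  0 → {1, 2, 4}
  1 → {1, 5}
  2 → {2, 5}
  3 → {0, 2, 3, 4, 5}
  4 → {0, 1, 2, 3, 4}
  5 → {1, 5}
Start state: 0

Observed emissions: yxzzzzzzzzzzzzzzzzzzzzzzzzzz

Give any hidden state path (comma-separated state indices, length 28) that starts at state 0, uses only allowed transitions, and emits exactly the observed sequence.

0,4,2,2,5,1,5,5,1,5,5,5,5,1,1,1,1,5,1,1,1,1,1,5,1,5,1,5

  pos 0: y in {0,3}, choose 0; start
  pos 1: x in {4}, choose 4; 0->4 ok
  pos 2: z in {1,2,5}, choose 2; 4->2 ok
  pos 3: z in {1,2,5}, choose 2; 2->2 ok
  pos 4: z in {1,2,5}, choose 5; 2->5 ok
  pos 5: z in {1,2,5}, choose 1; 5->1 ok
  pos 6: z in {1,2,5}, choose 5; 1->5 ok
  pos 7: z in {1,2,5}, choose 5; 5->5 ok
  pos 8: z in {1,2,5}, choose 1; 5->1 ok
  pos 9: z in {1,2,5}, choose 5; 1->5 ok
  pos 10: z in {1,2,5}, choose 5; 5->5 ok
  pos 11: z in {1,2,5}, choose 5; 5->5 ok
  pos 12: z in {1,2,5}, choose 5; 5->5 ok
  pos 13: z in {1,2,5}, choose 1; 5->1 ok
  pos 14: z in {1,2,5}, choose 1; 1->1 ok
  pos 15: z in {1,2,5}, choose 1; 1->1 ok
  pos 16: z in {1,2,5}, choose 1; 1->1 ok
  pos 17: z in {1,2,5}, choose 5; 1->5 ok
  pos 18: z in {1,2,5}, choose 1; 5->1 ok
  pos 19: z in {1,2,5}, choose 1; 1->1 ok
  pos 20: z in {1,2,5}, choose 1; 1->1 ok
  pos 21: z in {1,2,5}, choose 1; 1->1 ok
  pos 22: z in {1,2,5}, choose 1; 1->1 ok
  pos 23: z in {1,2,5}, choose 5; 1->5 ok
  pos 24: z in {1,2,5}, choose 1; 5->1 ok
  pos 25: z in {1,2,5}, choose 5; 1->5 ok
  pos 26: z in {1,2,5}, choose 1; 5->1 ok
  pos 27: z in {1,2,5}, choose 5; 1->5 ok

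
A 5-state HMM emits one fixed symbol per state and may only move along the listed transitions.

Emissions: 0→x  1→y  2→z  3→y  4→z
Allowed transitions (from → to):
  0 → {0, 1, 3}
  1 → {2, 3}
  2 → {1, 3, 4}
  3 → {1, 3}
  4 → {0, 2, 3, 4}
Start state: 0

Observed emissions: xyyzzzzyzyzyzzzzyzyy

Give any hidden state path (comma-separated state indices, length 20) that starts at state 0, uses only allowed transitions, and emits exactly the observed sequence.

  0: obs=x cand={0} pick 0 [start]
  1: obs=y cand={1,3} pick 3 [0->3 ok]
  2: obs=y cand={1,3} pick 1 [3->1 ok]
  3: obs=z cand={2,4} pick 2 [1->2 ok]
  4: obs=z cand={2,4} pick 4 [2->4 ok]
  5: obs=z cand={2,4} pick 4 [4->4 ok]
  6: obs=z cand={2,4} pick 2 [4->2 ok]
  7: obs=y cand={1,3} pick 1 [2->1 ok]
  8: obs=z cand={2,4} pick 2 [1->2 ok]
  9: obs=y cand={1,3} pick 1 [2->1 ok]
  10: obs=z cand={2,4} pick 2 [1->2 ok]
  11: obs=y cand={1,3} pick 1 [2->1 ok]
  12: obs=z cand={2,4} pick 2 [1->2 ok]
  13: obs=z cand={2,4} pick 4 [2->4 ok]
  14: obs=z cand={2,4} pick 4 [4->4 ok]
  15: obs=z cand={2,4} pick 2 [4->2 ok]
  16: obs=y cand={1,3} pick 1 [2->1 ok]
  17: obs=z cand={2,4} pick 2 [1->2 ok]
  18: obs=y cand={1,3} pick 3 [2->3 ok]
  19: obs=y cand={1,3} pick 3 [3->3 ok]

0,3,1,2,4,4,2,1,2,1,2,1,2,4,4,2,1,2,3,3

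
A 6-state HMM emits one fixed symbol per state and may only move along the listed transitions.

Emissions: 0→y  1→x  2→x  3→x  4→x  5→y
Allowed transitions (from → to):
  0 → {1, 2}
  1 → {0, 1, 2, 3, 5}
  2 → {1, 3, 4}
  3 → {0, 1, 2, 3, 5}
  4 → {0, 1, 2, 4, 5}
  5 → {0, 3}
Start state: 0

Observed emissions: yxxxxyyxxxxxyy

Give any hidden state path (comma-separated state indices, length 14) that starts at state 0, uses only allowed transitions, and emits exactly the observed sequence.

0,2,3,1,1,5,0,2,1,3,1,3,5,0

  pos 0: y in {0,5}, choose 0; start
  pos 1: x in {1,2,3,4}, choose 2; 0->2 ok
  pos 2: x in {1,2,3,4}, choose 3; 2->3 ok
  pos 3: x in {1,2,3,4}, choose 1; 3->1 ok
  pos 4: x in {1,2,3,4}, choose 1; 1->1 ok
  pos 5: y in {0,5}, choose 5; 1->5 ok
  pos 6: y in {0,5}, choose 0; 5->0 ok
  pos 7: x in {1,2,3,4}, choose 2; 0->2 ok
  pos 8: x in {1,2,3,4}, choose 1; 2->1 ok
  pos 9: x in {1,2,3,4}, choose 3; 1->3 ok
  pos 10: x in {1,2,3,4}, choose 1; 3->1 ok
  pos 11: x in {1,2,3,4}, choose 3; 1->3 ok
  pos 12: y in {0,5}, choose 5; 3->5 ok
  pos 13: y in {0,5}, choose 0; 5->0 ok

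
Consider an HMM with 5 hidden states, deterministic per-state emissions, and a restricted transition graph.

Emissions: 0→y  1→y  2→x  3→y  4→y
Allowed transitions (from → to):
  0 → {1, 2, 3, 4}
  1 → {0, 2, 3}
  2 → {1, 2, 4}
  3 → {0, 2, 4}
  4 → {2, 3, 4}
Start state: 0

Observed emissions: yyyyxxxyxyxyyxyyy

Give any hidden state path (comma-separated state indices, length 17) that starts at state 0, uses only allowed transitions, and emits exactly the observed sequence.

0,4,4,3,2,2,2,4,2,4,2,4,3,2,4,4,3

  0: obs=y cand={0,1,3,4} pick 0 [start]
  1: obs=y cand={0,1,3,4} pick 4 [0->4 ok]
  2: obs=y cand={0,1,3,4} pick 4 [4->4 ok]
  3: obs=y cand={0,1,3,4} pick 3 [4->3 ok]
  4: obs=x cand={2} pick 2 [3->2 ok]
  5: obs=x cand={2} pick 2 [2->2 ok]
  6: obs=x cand={2} pick 2 [2->2 ok]
  7: obs=y cand={0,1,3,4} pick 4 [2->4 ok]
  8: obs=x cand={2} pick 2 [4->2 ok]
  9: obs=y cand={0,1,3,4} pick 4 [2->4 ok]
  10: obs=x cand={2} pick 2 [4->2 ok]
  11: obs=y cand={0,1,3,4} pick 4 [2->4 ok]
  12: obs=y cand={0,1,3,4} pick 3 [4->3 ok]
  13: obs=x cand={2} pick 2 [3->2 ok]
  14: obs=y cand={0,1,3,4} pick 4 [2->4 ok]
  15: obs=y cand={0,1,3,4} pick 4 [4->4 ok]
  16: obs=y cand={0,1,3,4} pick 3 [4->3 ok]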